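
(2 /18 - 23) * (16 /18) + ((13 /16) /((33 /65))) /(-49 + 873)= -238976737 /11746944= -20.34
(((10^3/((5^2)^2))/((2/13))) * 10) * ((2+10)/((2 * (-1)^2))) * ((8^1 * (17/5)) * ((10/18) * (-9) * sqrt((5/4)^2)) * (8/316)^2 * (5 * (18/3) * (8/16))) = -1019.84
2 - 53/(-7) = 67/7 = 9.57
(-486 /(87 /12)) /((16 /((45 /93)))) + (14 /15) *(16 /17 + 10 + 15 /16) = 5538261 /611320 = 9.06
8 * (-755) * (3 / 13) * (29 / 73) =-525480 / 949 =-553.72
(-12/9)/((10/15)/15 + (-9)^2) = -60/3647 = -0.02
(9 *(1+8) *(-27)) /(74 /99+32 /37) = -8010981 /5906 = -1356.41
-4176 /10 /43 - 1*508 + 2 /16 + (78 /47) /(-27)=-376620047 /727560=-517.65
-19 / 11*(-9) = 171 / 11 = 15.55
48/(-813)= -16/271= -0.06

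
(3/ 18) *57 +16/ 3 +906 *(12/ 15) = 22189/ 30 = 739.63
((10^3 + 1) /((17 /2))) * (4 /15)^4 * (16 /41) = 8200192 /35285625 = 0.23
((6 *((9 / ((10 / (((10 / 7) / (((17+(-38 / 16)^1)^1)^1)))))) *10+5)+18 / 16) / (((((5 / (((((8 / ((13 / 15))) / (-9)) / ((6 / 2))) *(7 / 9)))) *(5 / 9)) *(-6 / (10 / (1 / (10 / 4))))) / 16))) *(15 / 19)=183.39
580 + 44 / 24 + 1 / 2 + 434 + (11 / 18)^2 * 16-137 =71710 / 81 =885.31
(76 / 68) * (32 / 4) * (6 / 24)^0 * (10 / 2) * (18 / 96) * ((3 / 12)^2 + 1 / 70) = 2451 / 3808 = 0.64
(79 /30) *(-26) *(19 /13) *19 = -28519 /15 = -1901.27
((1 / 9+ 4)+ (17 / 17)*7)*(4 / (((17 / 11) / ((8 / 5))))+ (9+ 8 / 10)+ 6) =11300 / 51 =221.57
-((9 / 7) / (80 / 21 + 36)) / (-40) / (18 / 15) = 9 / 13376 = 0.00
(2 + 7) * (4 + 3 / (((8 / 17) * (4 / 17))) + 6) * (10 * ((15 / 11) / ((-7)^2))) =801225 / 8624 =92.91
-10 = -10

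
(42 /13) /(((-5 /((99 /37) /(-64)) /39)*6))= 2079 /11840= 0.18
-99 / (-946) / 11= 9 / 946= 0.01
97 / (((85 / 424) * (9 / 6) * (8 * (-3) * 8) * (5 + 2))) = -5141 / 21420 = -0.24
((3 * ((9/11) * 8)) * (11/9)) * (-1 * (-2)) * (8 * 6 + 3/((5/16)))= 13824/5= 2764.80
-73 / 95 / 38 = -73 / 3610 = -0.02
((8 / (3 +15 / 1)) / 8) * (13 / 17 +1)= 5 / 51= 0.10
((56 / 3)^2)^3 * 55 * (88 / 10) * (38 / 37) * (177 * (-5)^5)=-104582532359782400000 / 8991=-11631913286595751.31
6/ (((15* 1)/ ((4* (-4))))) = -32/ 5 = -6.40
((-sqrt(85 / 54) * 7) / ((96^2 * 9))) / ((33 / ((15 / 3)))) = -35 * sqrt(510) / 49268736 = -0.00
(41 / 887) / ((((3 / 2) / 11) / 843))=253462 / 887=285.75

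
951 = 951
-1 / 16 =-0.06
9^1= 9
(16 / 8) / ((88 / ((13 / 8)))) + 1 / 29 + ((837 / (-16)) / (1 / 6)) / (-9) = 356733 / 10208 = 34.95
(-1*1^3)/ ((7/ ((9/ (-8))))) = 9/ 56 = 0.16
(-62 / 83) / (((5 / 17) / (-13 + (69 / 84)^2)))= 5092401 / 162680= 31.30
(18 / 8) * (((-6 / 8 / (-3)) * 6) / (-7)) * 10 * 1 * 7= -135 / 4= -33.75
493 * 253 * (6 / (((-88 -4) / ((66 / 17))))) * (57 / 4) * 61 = -109807137 / 4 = -27451784.25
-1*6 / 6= -1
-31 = -31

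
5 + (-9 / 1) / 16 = 71 / 16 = 4.44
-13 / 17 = -0.76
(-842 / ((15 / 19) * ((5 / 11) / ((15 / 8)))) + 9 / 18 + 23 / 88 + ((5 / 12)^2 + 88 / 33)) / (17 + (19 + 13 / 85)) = -591857023 / 4867632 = -121.59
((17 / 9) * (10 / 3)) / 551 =170 / 14877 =0.01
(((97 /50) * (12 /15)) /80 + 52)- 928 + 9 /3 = -4364903 /5000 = -872.98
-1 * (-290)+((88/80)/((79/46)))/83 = 9507903/32785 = 290.01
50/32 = 25/16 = 1.56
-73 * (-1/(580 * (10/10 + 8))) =73/5220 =0.01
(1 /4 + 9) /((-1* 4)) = -37 /16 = -2.31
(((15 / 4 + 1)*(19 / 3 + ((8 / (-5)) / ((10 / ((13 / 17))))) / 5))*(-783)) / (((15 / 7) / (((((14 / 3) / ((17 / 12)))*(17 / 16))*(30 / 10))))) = -9772855029 / 85000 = -114974.77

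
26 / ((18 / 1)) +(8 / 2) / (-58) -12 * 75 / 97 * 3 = -669877 / 25317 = -26.46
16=16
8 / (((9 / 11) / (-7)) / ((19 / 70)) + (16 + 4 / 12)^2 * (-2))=-0.01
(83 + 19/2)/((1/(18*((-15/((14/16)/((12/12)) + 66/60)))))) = -999000/79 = -12645.57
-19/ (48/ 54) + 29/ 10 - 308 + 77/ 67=-871873/ 2680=-325.33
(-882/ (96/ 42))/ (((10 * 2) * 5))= -3.86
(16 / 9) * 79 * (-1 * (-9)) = 1264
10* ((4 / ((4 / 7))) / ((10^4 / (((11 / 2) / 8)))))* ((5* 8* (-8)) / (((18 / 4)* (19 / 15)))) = -77 / 285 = -0.27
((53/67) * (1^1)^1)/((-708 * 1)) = -53/47436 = -0.00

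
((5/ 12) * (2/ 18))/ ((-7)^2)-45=-238135/ 5292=-45.00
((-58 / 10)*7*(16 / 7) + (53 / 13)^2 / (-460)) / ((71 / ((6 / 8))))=-21651243 / 22078160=-0.98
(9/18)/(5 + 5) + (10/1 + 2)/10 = 5/4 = 1.25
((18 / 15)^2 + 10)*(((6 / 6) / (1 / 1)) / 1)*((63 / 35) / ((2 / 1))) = 1287 / 125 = 10.30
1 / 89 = 0.01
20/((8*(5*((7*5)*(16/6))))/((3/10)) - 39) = 180/111649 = 0.00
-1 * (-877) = 877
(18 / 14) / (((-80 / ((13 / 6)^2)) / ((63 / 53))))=-1521 / 16960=-0.09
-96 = -96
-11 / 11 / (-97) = 1 / 97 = 0.01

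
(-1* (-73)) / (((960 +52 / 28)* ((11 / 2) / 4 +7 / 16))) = 8176 / 195257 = 0.04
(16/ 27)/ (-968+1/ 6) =-0.00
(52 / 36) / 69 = 13 / 621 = 0.02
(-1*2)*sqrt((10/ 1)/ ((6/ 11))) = -2*sqrt(165)/ 3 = -8.56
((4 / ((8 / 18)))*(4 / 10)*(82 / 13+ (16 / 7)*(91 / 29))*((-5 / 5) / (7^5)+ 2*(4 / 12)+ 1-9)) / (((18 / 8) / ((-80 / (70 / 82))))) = 469597306112 / 31681195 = 14822.59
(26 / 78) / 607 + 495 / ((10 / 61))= 10997021 / 3642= 3019.50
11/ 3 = 3.67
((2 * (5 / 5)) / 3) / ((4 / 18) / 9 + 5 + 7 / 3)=27 / 298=0.09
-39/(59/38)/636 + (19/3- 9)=-50773/18762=-2.71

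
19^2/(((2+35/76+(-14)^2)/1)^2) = 2085136/227496889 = 0.01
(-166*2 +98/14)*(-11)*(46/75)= 6578/3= 2192.67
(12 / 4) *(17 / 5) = 51 / 5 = 10.20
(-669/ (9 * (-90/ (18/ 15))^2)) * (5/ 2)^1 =-223/ 6750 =-0.03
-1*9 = -9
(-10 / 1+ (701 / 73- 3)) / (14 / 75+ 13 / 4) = -0.99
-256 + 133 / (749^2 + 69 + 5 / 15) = -430901617 / 1683211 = -256.00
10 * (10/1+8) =180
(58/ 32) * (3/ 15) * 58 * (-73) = -61393/ 40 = -1534.82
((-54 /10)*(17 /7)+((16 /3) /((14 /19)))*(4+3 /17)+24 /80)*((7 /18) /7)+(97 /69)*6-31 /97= 1302135263 /143364060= 9.08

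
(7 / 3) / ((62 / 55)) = 385 / 186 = 2.07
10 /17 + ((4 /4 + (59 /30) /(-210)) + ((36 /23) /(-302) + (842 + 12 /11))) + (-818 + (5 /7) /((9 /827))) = 92.30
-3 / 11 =-0.27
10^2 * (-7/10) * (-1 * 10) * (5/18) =1750/9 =194.44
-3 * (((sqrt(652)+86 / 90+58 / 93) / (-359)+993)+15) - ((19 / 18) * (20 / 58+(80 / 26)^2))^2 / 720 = -5238438413119706609 / 1732210047331920+6 * sqrt(163) / 359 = -3023.92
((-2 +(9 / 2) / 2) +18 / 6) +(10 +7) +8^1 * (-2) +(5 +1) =41 / 4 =10.25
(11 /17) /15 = 11 /255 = 0.04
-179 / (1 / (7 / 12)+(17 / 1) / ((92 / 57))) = -115276 / 7887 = -14.62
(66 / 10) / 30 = 11 / 50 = 0.22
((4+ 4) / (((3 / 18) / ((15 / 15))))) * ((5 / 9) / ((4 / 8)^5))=2560 / 3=853.33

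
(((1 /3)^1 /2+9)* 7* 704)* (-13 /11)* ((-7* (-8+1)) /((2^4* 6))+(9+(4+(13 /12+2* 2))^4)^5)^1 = -785609691340148435753329.40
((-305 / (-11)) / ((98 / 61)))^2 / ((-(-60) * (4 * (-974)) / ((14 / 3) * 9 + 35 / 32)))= -13638153385 / 248364576768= -0.05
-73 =-73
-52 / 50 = -26 / 25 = -1.04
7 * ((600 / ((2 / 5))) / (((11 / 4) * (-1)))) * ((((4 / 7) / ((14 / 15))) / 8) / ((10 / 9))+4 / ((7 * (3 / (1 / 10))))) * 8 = -18800 / 7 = -2685.71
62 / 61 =1.02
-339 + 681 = 342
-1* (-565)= 565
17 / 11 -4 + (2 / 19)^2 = -9703 / 3971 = -2.44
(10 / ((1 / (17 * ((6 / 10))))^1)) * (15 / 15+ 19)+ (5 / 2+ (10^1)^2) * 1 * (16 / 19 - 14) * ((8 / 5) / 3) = 75280 / 57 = 1320.70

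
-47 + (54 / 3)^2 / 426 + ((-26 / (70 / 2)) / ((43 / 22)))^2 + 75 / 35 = -43.95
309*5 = 1545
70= 70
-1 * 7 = -7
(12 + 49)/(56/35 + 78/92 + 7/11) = 154330/7803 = 19.78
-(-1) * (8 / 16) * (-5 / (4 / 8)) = -5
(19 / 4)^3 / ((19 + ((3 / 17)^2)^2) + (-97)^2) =572870539 / 50395908416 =0.01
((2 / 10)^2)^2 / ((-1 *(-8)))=1 / 5000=0.00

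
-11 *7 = -77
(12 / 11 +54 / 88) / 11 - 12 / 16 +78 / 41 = 6486 / 4961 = 1.31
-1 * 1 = -1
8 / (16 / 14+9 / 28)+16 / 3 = 10.80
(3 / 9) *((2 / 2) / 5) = 1 / 15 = 0.07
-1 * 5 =-5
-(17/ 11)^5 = -8.82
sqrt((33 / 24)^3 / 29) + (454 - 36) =11*sqrt(638) / 928 + 418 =418.30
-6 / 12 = -1 / 2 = -0.50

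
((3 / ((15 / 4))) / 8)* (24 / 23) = 12 / 115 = 0.10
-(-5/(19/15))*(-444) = -33300/19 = -1752.63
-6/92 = -3/46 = -0.07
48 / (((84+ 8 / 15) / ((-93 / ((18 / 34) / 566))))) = -56457.16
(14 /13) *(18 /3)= 84 /13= 6.46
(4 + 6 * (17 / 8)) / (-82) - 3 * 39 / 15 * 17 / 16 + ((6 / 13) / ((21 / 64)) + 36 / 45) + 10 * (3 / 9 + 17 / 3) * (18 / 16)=61.21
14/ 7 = 2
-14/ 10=-7/ 5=-1.40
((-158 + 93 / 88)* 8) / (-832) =1.51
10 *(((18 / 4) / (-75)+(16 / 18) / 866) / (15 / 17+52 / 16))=-781388 / 5475285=-0.14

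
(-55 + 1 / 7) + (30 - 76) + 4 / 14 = -704 / 7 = -100.57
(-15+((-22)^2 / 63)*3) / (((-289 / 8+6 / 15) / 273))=-87880 / 1429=-61.50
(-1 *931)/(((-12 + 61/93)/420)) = 7272972/211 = 34469.06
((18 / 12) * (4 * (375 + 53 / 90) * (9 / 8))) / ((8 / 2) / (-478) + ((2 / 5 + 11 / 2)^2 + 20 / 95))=72.41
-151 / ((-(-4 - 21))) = -151 / 25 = -6.04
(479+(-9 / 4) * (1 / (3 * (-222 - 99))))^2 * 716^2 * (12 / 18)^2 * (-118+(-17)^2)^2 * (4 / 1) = 70006530964193189136 / 11449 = 6114641537618411.14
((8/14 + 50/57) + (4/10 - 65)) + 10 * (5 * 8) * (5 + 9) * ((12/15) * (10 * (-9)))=-804509987/1995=-403263.15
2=2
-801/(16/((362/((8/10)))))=-724905/32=-22653.28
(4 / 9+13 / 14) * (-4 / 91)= -346 / 5733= -0.06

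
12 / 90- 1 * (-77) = 77.13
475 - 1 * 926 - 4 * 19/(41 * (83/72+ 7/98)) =-11447251/25297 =-452.51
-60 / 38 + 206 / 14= 1747 / 133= 13.14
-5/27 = -0.19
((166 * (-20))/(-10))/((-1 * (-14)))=166/7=23.71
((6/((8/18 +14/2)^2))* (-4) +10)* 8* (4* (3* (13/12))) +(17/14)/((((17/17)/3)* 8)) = 995.42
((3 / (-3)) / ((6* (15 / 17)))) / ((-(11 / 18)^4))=99144 / 73205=1.35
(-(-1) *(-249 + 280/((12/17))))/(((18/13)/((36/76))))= 5759/114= 50.52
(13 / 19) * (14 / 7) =26 / 19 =1.37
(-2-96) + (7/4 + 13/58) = -11139/116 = -96.03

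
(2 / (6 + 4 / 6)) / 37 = 3 / 370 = 0.01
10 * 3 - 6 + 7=31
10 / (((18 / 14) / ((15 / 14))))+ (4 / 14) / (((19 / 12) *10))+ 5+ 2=30626 / 1995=15.35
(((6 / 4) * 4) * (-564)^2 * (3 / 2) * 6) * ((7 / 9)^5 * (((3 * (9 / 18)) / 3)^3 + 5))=6088772732 / 243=25056677.91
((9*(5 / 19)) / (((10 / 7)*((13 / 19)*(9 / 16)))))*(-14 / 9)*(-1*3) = 784 / 39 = 20.10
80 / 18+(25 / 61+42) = 25723 / 549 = 46.85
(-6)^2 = 36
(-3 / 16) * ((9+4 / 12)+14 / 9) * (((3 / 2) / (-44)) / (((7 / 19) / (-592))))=-4921 / 44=-111.84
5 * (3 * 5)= 75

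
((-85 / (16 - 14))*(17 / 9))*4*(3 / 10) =-289 / 3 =-96.33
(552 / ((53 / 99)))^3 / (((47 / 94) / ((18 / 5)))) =7892738327.14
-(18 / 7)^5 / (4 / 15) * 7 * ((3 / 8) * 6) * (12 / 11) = -191318760 / 26411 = -7243.90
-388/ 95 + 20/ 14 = -1766/ 665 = -2.66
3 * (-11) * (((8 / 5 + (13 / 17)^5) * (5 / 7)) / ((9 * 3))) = -2307437 / 1419857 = -1.63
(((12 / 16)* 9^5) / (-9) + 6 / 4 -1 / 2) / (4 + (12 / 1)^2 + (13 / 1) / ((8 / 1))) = -39358 / 1197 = -32.88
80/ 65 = 16/ 13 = 1.23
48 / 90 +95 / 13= 1529 / 195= 7.84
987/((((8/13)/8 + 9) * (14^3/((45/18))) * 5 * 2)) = 1833/185024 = 0.01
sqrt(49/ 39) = 7*sqrt(39)/ 39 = 1.12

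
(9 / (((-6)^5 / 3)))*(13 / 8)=-13 / 2304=-0.01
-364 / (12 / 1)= -91 / 3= -30.33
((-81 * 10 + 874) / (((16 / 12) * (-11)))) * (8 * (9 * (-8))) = 27648 / 11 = 2513.45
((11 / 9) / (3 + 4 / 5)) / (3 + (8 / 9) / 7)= 385 / 3743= 0.10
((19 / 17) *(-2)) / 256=-19 / 2176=-0.01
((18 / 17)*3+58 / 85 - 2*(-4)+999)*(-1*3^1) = -257769 / 85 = -3032.58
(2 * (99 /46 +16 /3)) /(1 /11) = 11363 /69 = 164.68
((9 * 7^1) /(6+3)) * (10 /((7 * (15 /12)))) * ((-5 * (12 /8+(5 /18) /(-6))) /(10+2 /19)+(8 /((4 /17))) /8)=73213 /2592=28.25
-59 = -59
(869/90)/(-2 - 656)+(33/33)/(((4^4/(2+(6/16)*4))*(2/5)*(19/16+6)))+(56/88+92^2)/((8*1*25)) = 50717218829/1198612800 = 42.31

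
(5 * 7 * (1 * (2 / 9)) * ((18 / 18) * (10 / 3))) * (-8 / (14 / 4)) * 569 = -33718.52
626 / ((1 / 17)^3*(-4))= -1537769 / 2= -768884.50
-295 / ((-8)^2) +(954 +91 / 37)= 2253981 / 2368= 951.85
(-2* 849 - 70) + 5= -1763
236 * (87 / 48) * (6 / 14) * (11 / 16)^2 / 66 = 18821 / 14336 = 1.31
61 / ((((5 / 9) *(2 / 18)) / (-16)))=-79056 / 5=-15811.20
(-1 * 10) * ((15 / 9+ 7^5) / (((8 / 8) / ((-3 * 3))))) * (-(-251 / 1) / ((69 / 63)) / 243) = 885984820 / 621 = 1426706.63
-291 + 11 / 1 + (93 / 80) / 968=-21683107 / 77440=-280.00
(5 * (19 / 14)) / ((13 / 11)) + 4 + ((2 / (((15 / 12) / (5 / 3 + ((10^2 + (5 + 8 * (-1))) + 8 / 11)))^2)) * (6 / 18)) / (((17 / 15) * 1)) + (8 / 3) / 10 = 62825531833 / 16846830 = 3729.22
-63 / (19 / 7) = -441 / 19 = -23.21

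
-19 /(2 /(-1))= 19 /2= 9.50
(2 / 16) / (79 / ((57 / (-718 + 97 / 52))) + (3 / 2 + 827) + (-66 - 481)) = -247 / 1405010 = -0.00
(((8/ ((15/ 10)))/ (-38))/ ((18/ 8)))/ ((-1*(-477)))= -32/ 244701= -0.00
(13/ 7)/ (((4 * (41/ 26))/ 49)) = 1183/ 82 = 14.43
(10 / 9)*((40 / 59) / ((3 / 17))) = 6800 / 1593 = 4.27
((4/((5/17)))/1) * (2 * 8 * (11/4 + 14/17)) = 3888/5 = 777.60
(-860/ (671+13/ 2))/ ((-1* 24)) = 43/ 813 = 0.05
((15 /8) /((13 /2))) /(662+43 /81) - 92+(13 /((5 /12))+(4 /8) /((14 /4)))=-1184871763 /19534060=-60.66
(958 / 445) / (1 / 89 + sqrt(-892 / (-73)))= -69934 / 35327295 + 170524 * sqrt(16279) / 35327295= 0.61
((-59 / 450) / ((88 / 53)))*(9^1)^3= -253287 / 4400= -57.57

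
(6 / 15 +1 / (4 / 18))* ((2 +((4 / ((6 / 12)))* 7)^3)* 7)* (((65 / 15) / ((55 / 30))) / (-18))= -391540331 / 495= -790990.57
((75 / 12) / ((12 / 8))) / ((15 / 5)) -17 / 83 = 1.18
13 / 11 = 1.18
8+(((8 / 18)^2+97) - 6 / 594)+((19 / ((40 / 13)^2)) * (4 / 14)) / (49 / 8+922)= 1640144633 / 15592500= 105.19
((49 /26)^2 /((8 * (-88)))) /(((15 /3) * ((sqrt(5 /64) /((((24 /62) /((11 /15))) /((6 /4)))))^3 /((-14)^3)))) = 182154534912 * sqrt(5) /73712735239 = 5.53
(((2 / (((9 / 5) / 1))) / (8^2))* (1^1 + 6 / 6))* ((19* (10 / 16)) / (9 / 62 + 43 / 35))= 515375 / 1717056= 0.30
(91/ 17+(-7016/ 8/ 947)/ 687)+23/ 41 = 2681116589/ 453460533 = 5.91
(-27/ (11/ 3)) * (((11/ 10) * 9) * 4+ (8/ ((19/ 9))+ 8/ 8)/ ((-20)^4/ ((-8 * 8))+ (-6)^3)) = -118226871/ 405460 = -291.59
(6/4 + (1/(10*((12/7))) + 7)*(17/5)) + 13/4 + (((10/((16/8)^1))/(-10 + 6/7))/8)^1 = 1101311/38400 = 28.68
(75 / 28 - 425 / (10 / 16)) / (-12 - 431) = 18965 / 12404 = 1.53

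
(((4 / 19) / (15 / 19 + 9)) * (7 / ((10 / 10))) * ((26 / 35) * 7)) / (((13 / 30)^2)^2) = 1512000 / 68107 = 22.20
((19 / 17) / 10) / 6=19 / 1020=0.02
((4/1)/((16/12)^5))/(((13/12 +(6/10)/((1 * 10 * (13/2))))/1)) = 236925/272704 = 0.87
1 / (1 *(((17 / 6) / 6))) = 36 / 17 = 2.12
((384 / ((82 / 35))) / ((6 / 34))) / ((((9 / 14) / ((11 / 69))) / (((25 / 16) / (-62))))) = -4581500 / 789291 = -5.80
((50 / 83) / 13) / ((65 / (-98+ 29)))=-690 / 14027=-0.05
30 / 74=0.41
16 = 16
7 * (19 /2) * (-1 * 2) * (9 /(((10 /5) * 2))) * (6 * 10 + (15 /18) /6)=-287945 /16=-17996.56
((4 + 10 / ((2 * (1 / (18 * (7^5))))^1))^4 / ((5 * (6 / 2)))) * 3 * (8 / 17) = 41881807740507428012943488 / 85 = 492727149888322682505217.50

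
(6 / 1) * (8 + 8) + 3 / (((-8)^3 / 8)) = 6141 / 64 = 95.95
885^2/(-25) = -31329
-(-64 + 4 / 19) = 1212 / 19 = 63.79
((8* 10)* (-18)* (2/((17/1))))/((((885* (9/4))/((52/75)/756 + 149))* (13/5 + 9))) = -1.09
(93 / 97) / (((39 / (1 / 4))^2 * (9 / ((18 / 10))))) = 31 / 3934320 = 0.00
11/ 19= 0.58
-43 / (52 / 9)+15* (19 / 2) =7023 / 52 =135.06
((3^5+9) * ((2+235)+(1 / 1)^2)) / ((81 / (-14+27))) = 86632 / 9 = 9625.78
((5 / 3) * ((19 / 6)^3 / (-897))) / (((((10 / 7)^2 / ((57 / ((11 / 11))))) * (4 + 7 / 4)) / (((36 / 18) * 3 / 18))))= -6385729 / 66844440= -0.10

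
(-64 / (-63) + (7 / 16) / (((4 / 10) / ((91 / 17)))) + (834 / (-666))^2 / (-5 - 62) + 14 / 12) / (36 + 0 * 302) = 8397328199 / 37722367872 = 0.22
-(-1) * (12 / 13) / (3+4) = 12 / 91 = 0.13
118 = 118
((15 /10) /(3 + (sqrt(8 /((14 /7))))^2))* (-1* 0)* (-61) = 0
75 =75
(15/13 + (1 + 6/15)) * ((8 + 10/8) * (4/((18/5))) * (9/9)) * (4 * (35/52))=107485/1521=70.67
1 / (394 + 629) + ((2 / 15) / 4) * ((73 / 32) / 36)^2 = 0.00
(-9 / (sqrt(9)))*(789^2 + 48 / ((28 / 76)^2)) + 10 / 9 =-824062649 / 441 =-1868622.79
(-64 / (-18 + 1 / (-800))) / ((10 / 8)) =40960 / 14401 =2.84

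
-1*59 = -59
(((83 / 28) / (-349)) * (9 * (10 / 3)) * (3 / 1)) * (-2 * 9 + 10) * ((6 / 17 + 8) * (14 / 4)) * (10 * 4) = 42429600 / 5933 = 7151.46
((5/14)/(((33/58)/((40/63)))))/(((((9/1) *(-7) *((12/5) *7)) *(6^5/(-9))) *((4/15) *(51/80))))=90625/35349644484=0.00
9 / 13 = 0.69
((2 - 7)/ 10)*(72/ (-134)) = 18/ 67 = 0.27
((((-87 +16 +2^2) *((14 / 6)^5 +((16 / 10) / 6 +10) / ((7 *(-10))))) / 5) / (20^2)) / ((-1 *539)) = 7023007 / 1637212500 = 0.00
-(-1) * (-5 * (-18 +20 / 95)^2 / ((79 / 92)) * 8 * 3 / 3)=-420417920 / 28519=-14741.68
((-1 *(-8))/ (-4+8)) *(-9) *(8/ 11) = -144/ 11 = -13.09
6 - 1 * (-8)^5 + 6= 32780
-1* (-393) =393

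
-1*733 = -733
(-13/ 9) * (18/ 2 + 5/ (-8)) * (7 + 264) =-236041/ 72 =-3278.35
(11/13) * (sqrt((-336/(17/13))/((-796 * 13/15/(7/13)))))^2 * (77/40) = 0.33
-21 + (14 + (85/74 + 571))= 41821/74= 565.15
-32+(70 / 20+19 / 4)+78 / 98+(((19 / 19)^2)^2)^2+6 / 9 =-12517 / 588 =-21.29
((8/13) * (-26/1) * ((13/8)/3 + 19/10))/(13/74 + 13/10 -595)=0.07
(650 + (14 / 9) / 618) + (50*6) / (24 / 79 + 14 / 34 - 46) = 108815810869 / 169132077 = 643.38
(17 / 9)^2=289 / 81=3.57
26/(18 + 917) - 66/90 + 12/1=31681/2805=11.29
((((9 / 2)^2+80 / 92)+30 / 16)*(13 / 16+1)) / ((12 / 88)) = 1349689 / 4416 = 305.64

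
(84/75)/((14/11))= 22/25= 0.88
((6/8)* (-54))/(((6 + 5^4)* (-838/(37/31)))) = 2997/32784236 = 0.00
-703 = -703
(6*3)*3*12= 648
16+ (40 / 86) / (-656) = 16.00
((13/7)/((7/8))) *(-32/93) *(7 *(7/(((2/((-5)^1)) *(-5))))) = -1664/93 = -17.89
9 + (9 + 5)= 23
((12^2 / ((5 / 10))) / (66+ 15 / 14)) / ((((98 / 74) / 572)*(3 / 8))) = 10835968 / 2191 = 4945.67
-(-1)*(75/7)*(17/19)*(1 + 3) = 5100/133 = 38.35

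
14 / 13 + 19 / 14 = 443 / 182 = 2.43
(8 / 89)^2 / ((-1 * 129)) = -0.00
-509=-509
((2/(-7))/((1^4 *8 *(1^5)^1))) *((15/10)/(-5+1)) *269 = 807/224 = 3.60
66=66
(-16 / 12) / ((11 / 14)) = -56 / 33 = -1.70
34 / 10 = 17 / 5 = 3.40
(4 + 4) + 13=21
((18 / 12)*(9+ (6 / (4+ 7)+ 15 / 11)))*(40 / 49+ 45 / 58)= 407250 / 15631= 26.05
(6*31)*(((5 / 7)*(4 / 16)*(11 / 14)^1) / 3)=8.70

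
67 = 67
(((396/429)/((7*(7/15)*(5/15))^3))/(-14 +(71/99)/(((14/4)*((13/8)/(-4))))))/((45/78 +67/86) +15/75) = -30257691750/955114633081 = -0.03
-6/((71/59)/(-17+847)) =-293820/71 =-4138.31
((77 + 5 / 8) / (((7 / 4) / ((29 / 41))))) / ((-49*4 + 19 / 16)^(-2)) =174969843201 / 146944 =1190724.65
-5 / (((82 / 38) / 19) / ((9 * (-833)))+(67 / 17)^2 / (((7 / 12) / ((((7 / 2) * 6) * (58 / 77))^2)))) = -0.00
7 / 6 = 1.17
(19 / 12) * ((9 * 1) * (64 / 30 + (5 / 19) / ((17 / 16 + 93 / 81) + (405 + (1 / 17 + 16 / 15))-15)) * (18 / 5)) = 109.47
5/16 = 0.31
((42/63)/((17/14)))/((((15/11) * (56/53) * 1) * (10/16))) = 2332/3825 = 0.61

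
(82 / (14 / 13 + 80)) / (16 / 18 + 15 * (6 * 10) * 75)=0.00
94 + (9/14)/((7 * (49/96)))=226126/2401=94.18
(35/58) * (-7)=-245/58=-4.22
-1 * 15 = -15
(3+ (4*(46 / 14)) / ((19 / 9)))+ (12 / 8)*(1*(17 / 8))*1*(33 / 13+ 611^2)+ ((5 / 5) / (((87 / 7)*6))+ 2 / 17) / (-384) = 7011074401234837 / 5891768064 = 1189978.00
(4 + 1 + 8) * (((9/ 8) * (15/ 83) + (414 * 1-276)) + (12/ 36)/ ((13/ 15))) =1196291/ 664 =1801.64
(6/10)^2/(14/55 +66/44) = 198/965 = 0.21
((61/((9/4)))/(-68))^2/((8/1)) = 3721/187272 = 0.02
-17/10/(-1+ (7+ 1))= -17/70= -0.24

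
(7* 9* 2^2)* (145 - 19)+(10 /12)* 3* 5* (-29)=62779 /2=31389.50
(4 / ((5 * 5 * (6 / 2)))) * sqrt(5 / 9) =4 * sqrt(5) / 225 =0.04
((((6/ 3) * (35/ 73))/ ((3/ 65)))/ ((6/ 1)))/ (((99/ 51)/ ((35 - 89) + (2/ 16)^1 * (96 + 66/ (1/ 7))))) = 270725/ 9636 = 28.10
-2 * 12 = -24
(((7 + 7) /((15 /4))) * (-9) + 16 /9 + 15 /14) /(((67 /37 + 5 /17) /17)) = -207155489 /834120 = -248.35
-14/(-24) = 7/12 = 0.58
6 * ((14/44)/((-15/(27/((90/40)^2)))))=-112/165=-0.68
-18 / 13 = -1.38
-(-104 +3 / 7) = 725 / 7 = 103.57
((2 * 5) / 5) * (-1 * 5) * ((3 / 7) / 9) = -10 / 21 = -0.48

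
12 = 12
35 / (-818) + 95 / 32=38295 / 13088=2.93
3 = 3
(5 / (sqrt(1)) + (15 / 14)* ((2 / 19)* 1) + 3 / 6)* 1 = 1493 / 266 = 5.61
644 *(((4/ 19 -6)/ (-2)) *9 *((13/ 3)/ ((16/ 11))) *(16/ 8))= 3798795/ 38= 99968.29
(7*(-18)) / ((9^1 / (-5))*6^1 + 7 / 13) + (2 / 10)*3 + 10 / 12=274381 / 20010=13.71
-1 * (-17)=17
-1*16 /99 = -16 /99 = -0.16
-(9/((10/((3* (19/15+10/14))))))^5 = -4377.13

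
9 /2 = 4.50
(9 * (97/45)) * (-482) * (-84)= 3927336/5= 785467.20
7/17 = 0.41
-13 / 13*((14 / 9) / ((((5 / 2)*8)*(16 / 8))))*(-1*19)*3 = 133 / 60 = 2.22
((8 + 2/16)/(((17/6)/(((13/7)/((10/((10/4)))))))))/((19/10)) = 12675/18088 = 0.70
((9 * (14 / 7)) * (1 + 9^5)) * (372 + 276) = 688759200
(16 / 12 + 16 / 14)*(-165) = -2860 / 7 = -408.57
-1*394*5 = -1970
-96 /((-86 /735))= 35280 /43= 820.47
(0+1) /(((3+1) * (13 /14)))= 0.27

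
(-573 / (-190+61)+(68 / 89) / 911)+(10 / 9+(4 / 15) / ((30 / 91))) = 554572381 / 87159925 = 6.36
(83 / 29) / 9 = 83 / 261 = 0.32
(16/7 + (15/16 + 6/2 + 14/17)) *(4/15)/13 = 13417/92820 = 0.14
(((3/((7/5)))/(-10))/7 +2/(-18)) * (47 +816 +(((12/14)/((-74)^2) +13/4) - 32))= -3997309625/33808824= -118.23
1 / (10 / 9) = 0.90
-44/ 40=-11/ 10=-1.10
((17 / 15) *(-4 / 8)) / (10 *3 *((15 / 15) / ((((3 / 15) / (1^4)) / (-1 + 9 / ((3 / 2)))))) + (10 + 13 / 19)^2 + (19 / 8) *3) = -24548 / 37743735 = -0.00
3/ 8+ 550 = 550.38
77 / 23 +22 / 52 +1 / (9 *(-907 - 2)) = 3.77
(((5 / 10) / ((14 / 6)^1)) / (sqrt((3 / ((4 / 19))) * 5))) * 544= 13.81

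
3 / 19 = 0.16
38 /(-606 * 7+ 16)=-19 /2113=-0.01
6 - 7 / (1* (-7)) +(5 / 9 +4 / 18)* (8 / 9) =623 / 81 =7.69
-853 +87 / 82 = -69859 / 82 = -851.94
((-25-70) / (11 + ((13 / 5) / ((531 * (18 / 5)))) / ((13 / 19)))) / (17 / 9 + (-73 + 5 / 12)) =0.12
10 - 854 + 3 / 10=-8437 / 10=-843.70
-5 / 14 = -0.36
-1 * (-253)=253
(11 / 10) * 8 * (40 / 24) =44 / 3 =14.67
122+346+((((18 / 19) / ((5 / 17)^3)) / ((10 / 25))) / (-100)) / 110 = 2445255783 / 5225000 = 467.99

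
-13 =-13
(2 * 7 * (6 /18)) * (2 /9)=28 /27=1.04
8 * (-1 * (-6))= 48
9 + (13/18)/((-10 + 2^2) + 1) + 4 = 1157/90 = 12.86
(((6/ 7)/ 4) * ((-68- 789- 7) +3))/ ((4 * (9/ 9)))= -369/ 8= -46.12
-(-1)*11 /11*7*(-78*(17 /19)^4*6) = -273614796 /130321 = -2099.54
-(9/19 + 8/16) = -37/38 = -0.97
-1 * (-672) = 672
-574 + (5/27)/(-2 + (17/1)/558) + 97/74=-572.78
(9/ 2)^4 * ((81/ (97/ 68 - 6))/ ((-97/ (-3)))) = -27103491/ 120668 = -224.61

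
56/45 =1.24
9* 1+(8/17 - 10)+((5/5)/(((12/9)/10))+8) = 509/34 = 14.97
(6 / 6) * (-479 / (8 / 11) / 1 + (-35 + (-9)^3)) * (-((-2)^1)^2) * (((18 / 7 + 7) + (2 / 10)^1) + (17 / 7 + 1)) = 375573 / 5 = 75114.60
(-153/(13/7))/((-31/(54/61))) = 57834/24583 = 2.35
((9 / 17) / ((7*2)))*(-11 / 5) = -99 / 1190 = -0.08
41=41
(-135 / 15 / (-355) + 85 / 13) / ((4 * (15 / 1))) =7573 / 69225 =0.11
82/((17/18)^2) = 26568/289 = 91.93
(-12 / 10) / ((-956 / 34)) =51 / 1195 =0.04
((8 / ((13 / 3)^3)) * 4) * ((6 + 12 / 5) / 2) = 18144 / 10985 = 1.65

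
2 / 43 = 0.05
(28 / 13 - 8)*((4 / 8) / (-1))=38 / 13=2.92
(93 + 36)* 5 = 645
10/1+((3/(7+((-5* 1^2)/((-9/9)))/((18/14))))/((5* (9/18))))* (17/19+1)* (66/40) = 240769/23275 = 10.34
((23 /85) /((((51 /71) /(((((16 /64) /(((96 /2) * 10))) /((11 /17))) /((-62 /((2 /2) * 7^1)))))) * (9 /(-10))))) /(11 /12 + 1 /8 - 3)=-11431 /588511440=-0.00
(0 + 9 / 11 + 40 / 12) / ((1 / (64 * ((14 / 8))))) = 15344 / 33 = 464.97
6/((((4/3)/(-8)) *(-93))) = 0.39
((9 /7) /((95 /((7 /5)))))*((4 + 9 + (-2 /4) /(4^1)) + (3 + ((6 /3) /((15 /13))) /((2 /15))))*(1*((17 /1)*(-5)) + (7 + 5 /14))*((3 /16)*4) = -968517 /30400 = -31.86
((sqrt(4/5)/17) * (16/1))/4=8 * sqrt(5)/85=0.21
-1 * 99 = -99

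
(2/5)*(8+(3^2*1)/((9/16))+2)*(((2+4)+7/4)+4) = 611/5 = 122.20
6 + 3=9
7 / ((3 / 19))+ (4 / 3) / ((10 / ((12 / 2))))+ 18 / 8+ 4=3083 / 60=51.38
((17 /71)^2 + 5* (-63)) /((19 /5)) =-7938130 /95779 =-82.88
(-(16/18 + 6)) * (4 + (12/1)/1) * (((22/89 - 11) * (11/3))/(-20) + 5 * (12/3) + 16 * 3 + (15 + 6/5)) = -9498.00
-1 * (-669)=669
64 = 64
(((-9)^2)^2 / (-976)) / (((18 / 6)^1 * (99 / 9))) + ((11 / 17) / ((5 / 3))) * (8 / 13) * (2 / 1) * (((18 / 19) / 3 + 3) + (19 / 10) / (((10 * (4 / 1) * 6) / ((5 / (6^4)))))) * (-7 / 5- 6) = -10889014102147 / 912879396000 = -11.93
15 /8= 1.88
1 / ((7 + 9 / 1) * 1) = 1 / 16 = 0.06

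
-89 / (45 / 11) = -979 / 45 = -21.76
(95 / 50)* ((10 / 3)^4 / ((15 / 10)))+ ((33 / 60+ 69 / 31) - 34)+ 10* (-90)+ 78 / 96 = -466463303 / 602640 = -774.03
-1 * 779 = -779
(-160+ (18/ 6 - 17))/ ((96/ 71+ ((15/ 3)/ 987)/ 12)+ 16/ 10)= -731603880/ 12414287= -58.93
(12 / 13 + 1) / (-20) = -5 / 52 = -0.10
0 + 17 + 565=582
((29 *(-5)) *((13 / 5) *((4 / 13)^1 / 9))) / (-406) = 2 / 63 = 0.03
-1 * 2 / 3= -2 / 3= -0.67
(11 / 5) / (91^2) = 11 / 41405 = 0.00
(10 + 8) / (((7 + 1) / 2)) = 9 / 2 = 4.50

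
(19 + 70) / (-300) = -89 / 300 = -0.30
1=1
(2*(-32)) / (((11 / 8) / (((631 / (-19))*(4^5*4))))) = 1323302912 / 209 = 6331592.88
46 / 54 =23 / 27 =0.85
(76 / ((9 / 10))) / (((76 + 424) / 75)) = 38 / 3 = 12.67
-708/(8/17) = -3009/2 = -1504.50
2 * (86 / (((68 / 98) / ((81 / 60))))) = 56889 / 170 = 334.64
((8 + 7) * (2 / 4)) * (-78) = -585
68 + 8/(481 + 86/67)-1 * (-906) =31473398/32313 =974.02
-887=-887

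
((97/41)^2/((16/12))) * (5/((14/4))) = 141135/23534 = 6.00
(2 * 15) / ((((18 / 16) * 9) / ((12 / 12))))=2.96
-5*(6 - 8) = 10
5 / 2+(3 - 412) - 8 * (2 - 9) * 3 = -477 / 2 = -238.50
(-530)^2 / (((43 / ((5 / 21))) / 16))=22472000 / 903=24885.94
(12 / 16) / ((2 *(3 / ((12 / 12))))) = 1 / 8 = 0.12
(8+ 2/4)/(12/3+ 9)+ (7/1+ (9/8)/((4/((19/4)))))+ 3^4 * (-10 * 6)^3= -29113329041/1664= -17495991.01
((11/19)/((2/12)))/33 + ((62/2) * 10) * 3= 930.11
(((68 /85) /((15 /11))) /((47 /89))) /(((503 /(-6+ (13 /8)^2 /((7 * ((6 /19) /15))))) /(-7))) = -10454741 /56738400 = -0.18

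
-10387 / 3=-3462.33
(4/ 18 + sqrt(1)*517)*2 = 9310/ 9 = 1034.44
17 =17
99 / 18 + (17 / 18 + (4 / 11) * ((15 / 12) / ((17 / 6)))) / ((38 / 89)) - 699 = -88373207 / 127908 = -690.91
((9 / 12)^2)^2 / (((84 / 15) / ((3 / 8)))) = 1215 / 57344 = 0.02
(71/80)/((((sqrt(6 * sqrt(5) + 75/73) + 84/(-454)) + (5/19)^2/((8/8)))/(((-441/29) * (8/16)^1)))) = 71/(80 * (550246/36138627 -58 * sqrt(75/73 + 6 * sqrt(5))/441)) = -1.83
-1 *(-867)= 867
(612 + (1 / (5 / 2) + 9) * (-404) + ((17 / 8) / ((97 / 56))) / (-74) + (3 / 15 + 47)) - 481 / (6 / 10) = -424228763 / 107670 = -3940.08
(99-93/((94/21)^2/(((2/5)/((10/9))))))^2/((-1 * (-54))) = 17120343296307/97593620000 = 175.42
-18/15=-6/5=-1.20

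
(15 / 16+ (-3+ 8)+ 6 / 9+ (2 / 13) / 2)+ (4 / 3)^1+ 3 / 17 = 28963 / 3536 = 8.19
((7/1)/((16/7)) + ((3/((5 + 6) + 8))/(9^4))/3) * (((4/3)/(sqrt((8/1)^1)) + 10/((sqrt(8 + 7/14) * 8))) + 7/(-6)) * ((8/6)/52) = -42758149/466723296 + 30541535 * sqrt(34)/5289530688 + 6108307 * sqrt(2)/233361648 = -0.02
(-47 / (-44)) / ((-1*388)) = -47 / 17072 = -0.00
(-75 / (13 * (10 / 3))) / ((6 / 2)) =-15 / 26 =-0.58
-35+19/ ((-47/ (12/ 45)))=-24751/ 705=-35.11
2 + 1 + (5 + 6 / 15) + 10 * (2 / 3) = 226 / 15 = 15.07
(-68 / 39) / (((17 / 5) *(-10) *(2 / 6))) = 0.15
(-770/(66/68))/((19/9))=-375.79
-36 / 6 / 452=-3 / 226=-0.01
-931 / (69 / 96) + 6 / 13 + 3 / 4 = -1547735 / 1196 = -1294.09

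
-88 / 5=-17.60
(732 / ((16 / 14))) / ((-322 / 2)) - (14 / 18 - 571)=234425 / 414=566.24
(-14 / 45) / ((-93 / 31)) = 14 / 135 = 0.10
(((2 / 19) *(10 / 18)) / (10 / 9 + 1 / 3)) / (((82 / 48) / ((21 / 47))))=5040 / 475969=0.01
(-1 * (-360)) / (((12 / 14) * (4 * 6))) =17.50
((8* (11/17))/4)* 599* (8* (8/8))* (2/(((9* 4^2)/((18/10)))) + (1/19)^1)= 777502/1615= 481.43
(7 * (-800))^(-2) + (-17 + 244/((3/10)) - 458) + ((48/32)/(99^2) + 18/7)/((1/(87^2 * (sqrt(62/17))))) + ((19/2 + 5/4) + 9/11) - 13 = 348652640033/1034880000 + 98917579 * sqrt(1054)/86394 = 37508.41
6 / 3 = 2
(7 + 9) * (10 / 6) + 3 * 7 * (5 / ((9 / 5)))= 85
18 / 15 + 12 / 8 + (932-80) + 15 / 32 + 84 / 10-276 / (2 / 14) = -170949 / 160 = -1068.43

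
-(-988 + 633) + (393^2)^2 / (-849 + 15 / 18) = -143125155011 / 5089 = -28124416.39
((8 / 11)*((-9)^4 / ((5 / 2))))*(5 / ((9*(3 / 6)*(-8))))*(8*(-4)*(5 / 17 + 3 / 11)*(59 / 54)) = 10806912 / 2057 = 5253.72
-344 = -344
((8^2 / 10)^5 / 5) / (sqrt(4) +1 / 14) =469762048 / 453125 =1036.72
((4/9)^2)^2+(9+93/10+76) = 6189583/65610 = 94.34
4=4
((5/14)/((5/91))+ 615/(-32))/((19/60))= -6105/152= -40.16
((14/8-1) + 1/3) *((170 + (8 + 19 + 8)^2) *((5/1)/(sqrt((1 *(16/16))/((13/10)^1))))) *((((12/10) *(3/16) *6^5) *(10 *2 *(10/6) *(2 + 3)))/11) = 220340250 *sqrt(130)/11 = 228387762.01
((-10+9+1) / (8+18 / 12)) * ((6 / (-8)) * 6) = 0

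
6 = 6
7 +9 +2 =18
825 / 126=275 / 42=6.55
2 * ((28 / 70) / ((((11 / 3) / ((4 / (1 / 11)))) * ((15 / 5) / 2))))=32 / 5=6.40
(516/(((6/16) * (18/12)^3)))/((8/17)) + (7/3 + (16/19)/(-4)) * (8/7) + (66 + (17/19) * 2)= 3363280/3591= 936.59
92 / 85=1.08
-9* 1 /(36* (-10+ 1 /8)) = 2 /79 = 0.03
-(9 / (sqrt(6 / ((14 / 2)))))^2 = -189 / 2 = -94.50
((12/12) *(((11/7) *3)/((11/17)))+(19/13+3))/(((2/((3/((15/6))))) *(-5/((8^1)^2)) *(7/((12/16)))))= -153936/15925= -9.67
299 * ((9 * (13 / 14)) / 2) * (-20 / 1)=-24987.86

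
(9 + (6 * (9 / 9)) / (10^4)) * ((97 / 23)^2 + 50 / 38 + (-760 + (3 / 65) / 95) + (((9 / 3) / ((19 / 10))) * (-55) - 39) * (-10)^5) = 1849841443189824861 / 16332875000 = 113258776.74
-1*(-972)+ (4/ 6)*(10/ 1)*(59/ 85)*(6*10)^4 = 1019536524/ 17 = 59972736.71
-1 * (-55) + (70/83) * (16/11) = 51335/913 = 56.23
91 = 91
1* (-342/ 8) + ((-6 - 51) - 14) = -113.75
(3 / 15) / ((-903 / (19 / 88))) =-19 / 397320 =-0.00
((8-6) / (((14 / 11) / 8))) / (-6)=-44 / 21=-2.10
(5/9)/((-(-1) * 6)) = 0.09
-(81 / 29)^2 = -6561 / 841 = -7.80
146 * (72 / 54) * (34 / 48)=137.89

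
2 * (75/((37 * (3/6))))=300/37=8.11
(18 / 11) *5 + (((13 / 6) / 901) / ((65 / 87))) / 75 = 60817819 / 7433250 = 8.18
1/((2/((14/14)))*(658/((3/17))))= 3/22372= 0.00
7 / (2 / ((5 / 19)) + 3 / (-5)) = 1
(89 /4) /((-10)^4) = 0.00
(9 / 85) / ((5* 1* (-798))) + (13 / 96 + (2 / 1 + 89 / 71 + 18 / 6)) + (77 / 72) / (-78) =287375577917 / 45077104800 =6.38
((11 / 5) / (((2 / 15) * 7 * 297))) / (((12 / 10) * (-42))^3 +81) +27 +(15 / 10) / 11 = 300754160569 / 11083067919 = 27.14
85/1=85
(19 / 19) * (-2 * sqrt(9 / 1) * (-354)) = 2124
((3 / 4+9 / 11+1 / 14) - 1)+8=2661 / 308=8.64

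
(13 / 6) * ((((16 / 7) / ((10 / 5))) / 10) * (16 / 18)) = 208 / 945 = 0.22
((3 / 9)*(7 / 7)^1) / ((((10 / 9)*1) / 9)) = 27 / 10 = 2.70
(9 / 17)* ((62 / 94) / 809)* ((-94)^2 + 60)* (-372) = -1428.39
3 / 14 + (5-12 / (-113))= 8417 / 1582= 5.32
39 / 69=13 / 23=0.57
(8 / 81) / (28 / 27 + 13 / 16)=128 / 2397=0.05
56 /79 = 0.71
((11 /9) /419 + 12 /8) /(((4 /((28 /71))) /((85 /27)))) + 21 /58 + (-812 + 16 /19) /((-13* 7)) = 3531312828130 /362469639987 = 9.74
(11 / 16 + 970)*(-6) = -46593 / 8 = -5824.12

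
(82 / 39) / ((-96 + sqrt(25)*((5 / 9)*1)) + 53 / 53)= -123 / 5395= -0.02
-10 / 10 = -1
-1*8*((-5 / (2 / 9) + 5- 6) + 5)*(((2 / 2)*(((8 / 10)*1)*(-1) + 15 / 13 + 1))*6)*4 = 312576 / 65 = 4808.86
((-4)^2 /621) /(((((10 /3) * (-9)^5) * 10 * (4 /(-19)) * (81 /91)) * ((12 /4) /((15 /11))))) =1729 /54454102065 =0.00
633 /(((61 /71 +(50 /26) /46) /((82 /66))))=8958638 /10263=872.91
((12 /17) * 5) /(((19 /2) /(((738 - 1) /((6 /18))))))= 265320 /323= 821.42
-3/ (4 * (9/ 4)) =-1/ 3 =-0.33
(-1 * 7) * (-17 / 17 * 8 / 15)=3.73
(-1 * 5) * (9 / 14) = -45 / 14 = -3.21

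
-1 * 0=0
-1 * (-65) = 65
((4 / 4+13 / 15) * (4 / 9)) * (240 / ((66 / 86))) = 77056 / 297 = 259.45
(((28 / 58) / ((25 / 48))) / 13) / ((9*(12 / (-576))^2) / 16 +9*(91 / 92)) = 63307776 / 7904549575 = 0.01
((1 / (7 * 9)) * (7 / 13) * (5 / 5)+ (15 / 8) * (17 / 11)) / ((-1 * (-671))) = 29923 / 6908616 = 0.00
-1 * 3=-3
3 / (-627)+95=19854 / 209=95.00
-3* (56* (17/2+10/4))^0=-3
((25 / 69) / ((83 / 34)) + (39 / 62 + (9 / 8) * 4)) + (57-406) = -61023470 / 177537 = -343.72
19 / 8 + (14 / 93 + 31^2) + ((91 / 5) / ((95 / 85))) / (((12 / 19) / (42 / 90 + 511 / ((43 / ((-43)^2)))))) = 567512.74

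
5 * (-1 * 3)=-15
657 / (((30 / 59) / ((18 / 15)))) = 38763 / 25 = 1550.52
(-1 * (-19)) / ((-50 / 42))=-399 / 25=-15.96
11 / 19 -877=-16652 / 19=-876.42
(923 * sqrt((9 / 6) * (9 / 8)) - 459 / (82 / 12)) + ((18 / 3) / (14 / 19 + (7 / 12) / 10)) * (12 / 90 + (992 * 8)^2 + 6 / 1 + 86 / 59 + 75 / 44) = 2769 * sqrt(3) / 4 + 88515271914582 / 186263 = 475217811.62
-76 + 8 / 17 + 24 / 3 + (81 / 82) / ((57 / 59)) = -1761503 / 26486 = -66.51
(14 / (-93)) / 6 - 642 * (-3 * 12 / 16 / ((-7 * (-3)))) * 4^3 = 8597615 / 1953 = 4402.26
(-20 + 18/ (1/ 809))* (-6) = -87252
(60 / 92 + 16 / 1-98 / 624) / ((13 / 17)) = 21.57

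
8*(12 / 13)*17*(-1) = -1632 / 13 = -125.54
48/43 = 1.12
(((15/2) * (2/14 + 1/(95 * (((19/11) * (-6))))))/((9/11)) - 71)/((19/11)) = -69748019/1728468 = -40.35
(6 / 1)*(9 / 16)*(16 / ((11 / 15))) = 73.64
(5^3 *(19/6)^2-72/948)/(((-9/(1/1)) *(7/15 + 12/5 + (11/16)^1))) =-39.18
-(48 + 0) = -48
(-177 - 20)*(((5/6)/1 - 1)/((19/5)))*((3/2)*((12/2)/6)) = 985/76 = 12.96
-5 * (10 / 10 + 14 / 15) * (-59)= 1711 / 3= 570.33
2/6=1/3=0.33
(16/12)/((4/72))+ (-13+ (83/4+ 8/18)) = 1159/36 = 32.19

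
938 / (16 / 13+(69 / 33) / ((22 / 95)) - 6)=2950948 / 13401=220.20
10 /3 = 3.33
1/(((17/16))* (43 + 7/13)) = 104/4811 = 0.02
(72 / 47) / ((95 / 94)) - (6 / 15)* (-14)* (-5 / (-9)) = 3956 / 855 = 4.63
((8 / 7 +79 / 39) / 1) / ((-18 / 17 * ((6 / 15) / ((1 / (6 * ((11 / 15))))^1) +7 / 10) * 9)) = -367625 / 2719899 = -0.14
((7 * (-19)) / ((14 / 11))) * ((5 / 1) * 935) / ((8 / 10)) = -4885375 / 8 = -610671.88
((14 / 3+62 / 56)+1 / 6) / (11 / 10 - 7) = -2495 / 2478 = -1.01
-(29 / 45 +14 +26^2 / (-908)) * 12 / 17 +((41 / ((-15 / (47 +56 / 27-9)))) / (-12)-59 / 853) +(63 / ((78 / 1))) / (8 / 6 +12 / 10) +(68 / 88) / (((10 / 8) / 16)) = 411050209920107 / 43466004178740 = 9.46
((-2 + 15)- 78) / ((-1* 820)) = 13 / 164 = 0.08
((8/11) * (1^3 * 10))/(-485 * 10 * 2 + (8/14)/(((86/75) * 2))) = -4816/6423175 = -0.00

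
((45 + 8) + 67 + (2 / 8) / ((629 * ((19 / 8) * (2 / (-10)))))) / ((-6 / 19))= -717055 / 1887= -380.00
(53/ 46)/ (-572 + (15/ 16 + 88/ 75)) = -0.00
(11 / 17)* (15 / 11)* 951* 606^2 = 5238621540 / 17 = 308154208.24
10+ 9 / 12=43 / 4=10.75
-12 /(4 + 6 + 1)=-12 /11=-1.09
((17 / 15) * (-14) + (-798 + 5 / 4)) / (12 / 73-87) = 3559261 / 380340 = 9.36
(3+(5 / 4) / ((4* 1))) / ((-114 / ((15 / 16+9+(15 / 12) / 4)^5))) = -6140378653 / 1867776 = -3287.53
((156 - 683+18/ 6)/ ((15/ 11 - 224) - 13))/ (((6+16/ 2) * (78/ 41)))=59081/ 707616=0.08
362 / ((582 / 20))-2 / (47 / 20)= 158500 / 13677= 11.59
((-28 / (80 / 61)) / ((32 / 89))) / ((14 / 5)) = -5429 / 256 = -21.21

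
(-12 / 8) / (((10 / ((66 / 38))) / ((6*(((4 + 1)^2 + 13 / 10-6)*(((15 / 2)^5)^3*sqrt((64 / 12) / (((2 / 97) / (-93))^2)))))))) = -3175519562346873779296875*sqrt(3) / 1245184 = -4417147363292228712.81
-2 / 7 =-0.29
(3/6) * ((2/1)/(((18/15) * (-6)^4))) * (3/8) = 5/20736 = 0.00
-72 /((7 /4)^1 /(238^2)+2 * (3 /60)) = -719.78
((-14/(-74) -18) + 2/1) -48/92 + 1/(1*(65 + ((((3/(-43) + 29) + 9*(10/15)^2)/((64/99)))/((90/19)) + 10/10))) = -3666867227/224692083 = -16.32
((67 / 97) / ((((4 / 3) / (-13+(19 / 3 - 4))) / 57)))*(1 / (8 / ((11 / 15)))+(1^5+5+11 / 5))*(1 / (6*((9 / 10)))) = -1266635 / 2619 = -483.63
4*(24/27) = 32/9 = 3.56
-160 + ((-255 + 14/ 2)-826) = -1234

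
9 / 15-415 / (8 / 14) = -14513 / 20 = -725.65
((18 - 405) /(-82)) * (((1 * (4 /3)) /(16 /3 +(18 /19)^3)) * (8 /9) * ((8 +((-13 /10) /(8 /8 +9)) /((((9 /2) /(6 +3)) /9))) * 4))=333868684 /16302625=20.48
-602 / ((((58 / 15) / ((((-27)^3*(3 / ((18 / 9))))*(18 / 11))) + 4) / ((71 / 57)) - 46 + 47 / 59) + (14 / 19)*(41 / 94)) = 2991943415833785 / 207104102007412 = 14.45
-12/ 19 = -0.63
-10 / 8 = -5 / 4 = -1.25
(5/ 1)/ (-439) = -5/ 439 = -0.01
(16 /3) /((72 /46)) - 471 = -12625 /27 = -467.59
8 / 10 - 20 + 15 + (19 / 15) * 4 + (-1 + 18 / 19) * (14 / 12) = 153 / 190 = 0.81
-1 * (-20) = 20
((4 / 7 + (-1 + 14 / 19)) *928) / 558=19024 / 37107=0.51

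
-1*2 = -2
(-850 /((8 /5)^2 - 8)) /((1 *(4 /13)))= 8125 /16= 507.81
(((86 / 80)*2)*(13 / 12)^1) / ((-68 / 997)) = -557323 / 16320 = -34.15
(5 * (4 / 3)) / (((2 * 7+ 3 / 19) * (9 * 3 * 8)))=95 / 43578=0.00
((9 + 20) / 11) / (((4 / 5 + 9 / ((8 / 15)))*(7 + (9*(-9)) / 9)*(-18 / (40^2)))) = 464000 / 69993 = 6.63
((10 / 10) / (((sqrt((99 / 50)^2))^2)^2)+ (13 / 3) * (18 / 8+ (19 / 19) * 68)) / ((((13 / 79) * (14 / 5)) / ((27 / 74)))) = 241.11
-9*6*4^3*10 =-34560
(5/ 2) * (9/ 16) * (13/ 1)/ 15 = 39/ 32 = 1.22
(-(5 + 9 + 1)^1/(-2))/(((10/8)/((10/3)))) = 20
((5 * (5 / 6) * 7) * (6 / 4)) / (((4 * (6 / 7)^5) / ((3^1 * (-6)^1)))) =-2941225 / 6912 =-425.52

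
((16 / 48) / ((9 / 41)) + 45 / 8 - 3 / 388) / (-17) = -149509 / 356184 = -0.42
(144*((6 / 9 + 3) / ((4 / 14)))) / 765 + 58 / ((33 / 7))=13762 / 935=14.72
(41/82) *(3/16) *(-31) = -93/32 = -2.91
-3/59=-0.05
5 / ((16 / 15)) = 75 / 16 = 4.69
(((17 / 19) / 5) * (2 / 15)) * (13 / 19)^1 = 442 / 27075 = 0.02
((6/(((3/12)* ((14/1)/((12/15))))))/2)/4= 6/35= 0.17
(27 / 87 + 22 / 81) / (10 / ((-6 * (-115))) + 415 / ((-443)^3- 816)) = 2733452966243 / 68050912104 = 40.17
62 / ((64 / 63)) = 1953 / 32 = 61.03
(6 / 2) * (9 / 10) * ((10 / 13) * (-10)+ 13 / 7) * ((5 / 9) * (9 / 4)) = -14337 / 728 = -19.69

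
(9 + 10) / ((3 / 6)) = 38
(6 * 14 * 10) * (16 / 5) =2688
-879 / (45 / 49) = -14357 / 15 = -957.13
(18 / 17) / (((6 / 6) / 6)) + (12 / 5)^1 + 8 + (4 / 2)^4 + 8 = 40.75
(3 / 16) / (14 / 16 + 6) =3 / 110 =0.03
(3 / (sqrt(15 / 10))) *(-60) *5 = -300 *sqrt(6) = -734.85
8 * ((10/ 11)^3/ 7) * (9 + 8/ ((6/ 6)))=136000/ 9317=14.60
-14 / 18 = -7 / 9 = -0.78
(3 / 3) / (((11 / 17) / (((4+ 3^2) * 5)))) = 1105 / 11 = 100.45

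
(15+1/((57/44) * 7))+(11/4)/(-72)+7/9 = 67457/4256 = 15.85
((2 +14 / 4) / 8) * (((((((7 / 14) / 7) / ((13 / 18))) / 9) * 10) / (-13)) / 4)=-55 / 37856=-0.00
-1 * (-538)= 538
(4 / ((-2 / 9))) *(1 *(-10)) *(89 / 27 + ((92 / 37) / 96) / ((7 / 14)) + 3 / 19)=1330945 / 2109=631.08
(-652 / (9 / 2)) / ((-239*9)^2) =-1304 / 41641209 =-0.00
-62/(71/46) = -2852/71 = -40.17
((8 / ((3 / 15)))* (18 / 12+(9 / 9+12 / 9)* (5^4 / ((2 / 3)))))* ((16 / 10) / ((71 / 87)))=12188352 / 71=171666.93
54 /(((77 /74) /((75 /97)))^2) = 1663335000 /55785961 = 29.82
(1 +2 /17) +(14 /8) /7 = 93 /68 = 1.37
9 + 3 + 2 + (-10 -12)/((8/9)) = -43/4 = -10.75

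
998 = 998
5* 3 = 15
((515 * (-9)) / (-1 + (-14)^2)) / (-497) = 309 / 6461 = 0.05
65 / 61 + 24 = 1529 / 61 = 25.07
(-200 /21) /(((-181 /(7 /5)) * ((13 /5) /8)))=0.23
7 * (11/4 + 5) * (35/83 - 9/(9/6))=-100471/332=-302.62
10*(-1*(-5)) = 50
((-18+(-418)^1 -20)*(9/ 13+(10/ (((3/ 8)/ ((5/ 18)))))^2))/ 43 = -80037272/ 135837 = -589.22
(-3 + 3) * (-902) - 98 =-98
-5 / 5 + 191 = 190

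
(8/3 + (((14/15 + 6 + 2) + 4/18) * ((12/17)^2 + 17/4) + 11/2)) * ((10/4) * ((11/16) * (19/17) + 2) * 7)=2359912793/943296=2501.77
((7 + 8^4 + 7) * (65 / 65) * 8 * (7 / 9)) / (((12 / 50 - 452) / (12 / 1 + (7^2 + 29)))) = -28770000 / 5647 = -5094.74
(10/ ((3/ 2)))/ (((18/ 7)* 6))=35/ 81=0.43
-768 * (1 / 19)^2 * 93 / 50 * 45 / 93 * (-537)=1855872 / 1805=1028.18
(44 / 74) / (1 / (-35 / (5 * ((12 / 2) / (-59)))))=4543 / 111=40.93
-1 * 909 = -909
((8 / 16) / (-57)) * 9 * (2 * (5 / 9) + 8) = -41 / 57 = -0.72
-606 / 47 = -12.89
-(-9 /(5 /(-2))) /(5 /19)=-342 /25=-13.68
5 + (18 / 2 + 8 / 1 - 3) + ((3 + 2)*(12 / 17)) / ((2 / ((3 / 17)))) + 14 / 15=87761 / 4335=20.24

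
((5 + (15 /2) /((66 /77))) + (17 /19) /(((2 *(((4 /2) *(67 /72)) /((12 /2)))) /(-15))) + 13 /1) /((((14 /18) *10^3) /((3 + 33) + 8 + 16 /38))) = 49470849 /169309000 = 0.29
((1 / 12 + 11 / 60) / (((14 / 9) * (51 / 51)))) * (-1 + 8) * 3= 18 / 5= 3.60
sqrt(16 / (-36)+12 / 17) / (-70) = -sqrt(170) / 1785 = -0.01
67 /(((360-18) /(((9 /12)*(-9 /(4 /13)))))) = -2613 /608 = -4.30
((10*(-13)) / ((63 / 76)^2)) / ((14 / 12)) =-1501760 / 9261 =-162.16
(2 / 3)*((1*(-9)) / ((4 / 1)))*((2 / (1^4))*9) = -27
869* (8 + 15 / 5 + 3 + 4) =15642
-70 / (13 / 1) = -70 / 13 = -5.38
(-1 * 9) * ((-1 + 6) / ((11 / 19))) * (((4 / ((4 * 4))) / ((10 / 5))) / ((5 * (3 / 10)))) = -285 / 44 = -6.48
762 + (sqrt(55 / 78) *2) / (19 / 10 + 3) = 10 *sqrt(4290) / 1911 + 762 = 762.34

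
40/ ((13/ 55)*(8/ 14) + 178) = 7700/ 34291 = 0.22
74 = 74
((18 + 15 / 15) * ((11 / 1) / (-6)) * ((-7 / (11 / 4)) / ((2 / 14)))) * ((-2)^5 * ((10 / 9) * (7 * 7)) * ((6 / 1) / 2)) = -3244017.78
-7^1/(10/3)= -21/10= -2.10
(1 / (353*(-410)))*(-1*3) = 3 / 144730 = 0.00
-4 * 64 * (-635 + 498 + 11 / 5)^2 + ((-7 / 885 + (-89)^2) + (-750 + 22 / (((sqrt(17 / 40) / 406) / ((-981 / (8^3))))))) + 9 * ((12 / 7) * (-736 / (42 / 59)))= -4686818.37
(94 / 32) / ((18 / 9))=47 / 32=1.47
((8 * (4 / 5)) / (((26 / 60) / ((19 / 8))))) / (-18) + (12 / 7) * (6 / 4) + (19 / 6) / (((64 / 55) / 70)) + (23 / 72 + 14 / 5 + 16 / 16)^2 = 1227049337 / 5896800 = 208.09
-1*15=-15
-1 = -1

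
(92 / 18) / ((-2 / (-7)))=161 / 9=17.89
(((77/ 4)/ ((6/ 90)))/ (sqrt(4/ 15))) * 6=3465 * sqrt(15)/ 4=3354.97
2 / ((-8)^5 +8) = -0.00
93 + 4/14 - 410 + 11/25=-55348/175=-316.27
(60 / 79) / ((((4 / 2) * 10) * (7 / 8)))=24 / 553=0.04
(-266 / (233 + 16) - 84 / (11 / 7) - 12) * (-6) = 364412 / 913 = 399.14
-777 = -777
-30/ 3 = -10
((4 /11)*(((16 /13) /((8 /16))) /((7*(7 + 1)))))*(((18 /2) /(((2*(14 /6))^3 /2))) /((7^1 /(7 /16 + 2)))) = 729 /739508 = 0.00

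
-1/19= -0.05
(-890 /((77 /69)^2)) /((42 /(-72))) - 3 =50722971 /41503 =1222.15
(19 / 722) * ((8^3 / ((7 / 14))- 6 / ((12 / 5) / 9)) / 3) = 2003 / 228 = 8.79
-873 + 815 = -58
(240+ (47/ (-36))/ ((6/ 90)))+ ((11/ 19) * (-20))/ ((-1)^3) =232.00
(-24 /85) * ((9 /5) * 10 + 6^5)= -187056 /85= -2200.66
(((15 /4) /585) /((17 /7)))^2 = 49 /7033104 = 0.00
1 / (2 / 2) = 1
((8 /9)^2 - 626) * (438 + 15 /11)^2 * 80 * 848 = -990707063800320 /121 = -8187661684300.17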